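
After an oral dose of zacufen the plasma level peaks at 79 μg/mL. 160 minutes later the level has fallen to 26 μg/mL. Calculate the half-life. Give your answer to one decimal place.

99.8 minutes

A/A₀ = 26/79 ≈ 0.32911.
n = log₂(3.0385) ≈ 1.6033 half-lives elapsed in 160 minutes.
t½ = 160/1.6033 ≈ 99.792 minutes.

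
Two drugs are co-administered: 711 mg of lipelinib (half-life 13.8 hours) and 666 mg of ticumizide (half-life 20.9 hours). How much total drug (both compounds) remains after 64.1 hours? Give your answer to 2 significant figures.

110 mg

lipelinib: 711 × (1/2)^(64.1/13.8) = 711 × (1/2)^4.6449 ≈ 28.419 mg.
ticumizide: 666 × (1/2)^(64.1/20.9) = 666 × (1/2)^3.067 ≈ 79.473 mg.
Total = 28.419 + 79.473 ≈ 107.89 mg.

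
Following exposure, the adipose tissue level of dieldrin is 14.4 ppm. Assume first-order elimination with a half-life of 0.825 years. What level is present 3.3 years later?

Elapsed time is 4 half-lives (3.3/0.825).
Each half-life halves the amount: 14.4 × (1/2)^4 = 14.4/16 = 0.9 ppm.

0.9 ppm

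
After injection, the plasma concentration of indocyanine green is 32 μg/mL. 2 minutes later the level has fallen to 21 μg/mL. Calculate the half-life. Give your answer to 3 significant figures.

3.29 minutes

A/A₀ = 21/32 ≈ 0.65625.
n = log₂(1.5238) ≈ 0.60768 half-lives elapsed in 2 minutes.
t½ = 2/0.60768 ≈ 3.2912 minutes.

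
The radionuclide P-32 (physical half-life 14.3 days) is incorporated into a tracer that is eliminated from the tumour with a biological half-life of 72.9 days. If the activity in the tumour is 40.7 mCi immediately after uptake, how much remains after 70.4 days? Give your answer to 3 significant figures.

0.687 mCi

1/t_eff = 1/t_phys + 1/t_biol = 1/14.3 + 1/72.9 = 0.083647 per day.
t_eff = 14.3 × 72.9 / (14.3 + 72.9) ≈ 11.955 days.
Remaining = 40.7 × (1/2)^(70.4/11.955) = 40.7 × (1/2)^5.8888 ≈ 0.6869 mCi.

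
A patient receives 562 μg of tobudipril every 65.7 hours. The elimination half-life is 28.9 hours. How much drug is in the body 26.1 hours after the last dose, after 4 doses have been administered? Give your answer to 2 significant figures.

The 4 doses were given 223.2, 157.5, 91.8, 26.1 hours ago.
Total = 562·(1/2)^(223.2/28.9) + 562·(1/2)^(157.5/28.9) + 562·(1/2)^(91.8/28.9) + 562·(1/2)^(26.1/28.9)
      = 2.6597 + 12.858 + 62.162 + 300.52 ≈ 378.2 μg.

380 μg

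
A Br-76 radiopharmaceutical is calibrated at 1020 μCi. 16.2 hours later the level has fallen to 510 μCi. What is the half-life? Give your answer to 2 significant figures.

16 hours

A/A₀ = 510/1020 ≈ 0.5.
n = log₂(2) ≈ 1 half-life elapsed in 16.2 hours.
t½ = 16.2/1 ≈ 16.2 hours.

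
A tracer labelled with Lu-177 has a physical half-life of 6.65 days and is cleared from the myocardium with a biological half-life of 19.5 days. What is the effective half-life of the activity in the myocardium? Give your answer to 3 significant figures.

1/t_eff = 1/t_phys + 1/t_biol = 1/6.65 + 1/19.5 = 0.20166 per day.
t_eff = 6.65 × 19.5 / (6.65 + 19.5) ≈ 4.9589 days.

4.96 days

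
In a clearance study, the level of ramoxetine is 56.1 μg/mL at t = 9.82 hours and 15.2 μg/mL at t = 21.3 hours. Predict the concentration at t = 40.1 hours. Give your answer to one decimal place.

1.8 μg/mL

Over Δt = 21.3 − 9.82 = 11.48 hours, the level fell by a factor of 56.1/15.2 ≈ 3.6908.
n = log₂(3.6908) ≈ 1.8839 half-lives, so t½ = 11.48/1.8839 ≈ 6.0936 hours.
From t = 21.3 to t = 40.1: 15.2 × (1/2)^((40.1−21.3)/6.0936) ≈ 1.7911 μg/mL.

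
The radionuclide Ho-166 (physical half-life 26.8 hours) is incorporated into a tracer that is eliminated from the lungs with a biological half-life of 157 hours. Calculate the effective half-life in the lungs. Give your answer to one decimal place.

1/t_eff = 1/t_phys + 1/t_biol = 1/26.8 + 1/157 = 0.043683 per hour.
t_eff = 26.8 × 157 / (26.8 + 157) ≈ 22.892 hours.

22.9 hours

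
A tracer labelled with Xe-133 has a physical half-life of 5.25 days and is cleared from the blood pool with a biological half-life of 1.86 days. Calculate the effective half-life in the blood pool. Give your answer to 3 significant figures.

1.37 days

1/t_eff = 1/t_phys + 1/t_biol = 1/5.25 + 1/1.86 = 0.72811 per day.
t_eff = 5.25 × 1.86 / (5.25 + 1.86) ≈ 1.3734 days.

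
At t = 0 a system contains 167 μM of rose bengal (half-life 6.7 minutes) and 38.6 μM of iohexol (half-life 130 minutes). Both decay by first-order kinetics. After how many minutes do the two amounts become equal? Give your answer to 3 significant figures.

Set 167·(1/2)^(t/6.7) = 38.6·(1/2)^(t/130).
Taking log₂: log₂(167/38.6) = t·(1/6.7 − 1/130).
log₂(4.3264) = 2.1132; 1/6.7 − 1/130 = 0.14156.
t = 2.1132 / 0.14156 ≈ 14.928 minutes.

14.9 minutes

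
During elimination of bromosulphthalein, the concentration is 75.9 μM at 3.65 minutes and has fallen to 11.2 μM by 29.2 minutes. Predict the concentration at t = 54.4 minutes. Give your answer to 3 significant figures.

1.70 μM

Over Δt = 29.2 − 3.65 = 25.55 minutes, the level fell by a factor of 75.9/11.2 ≈ 6.7768.
n = log₂(6.7768) ≈ 2.7606 half-lives, so t½ = 25.55/2.7606 ≈ 9.2552 minutes.
From t = 29.2 to t = 54.4: 11.2 × (1/2)^((54.4−29.2)/9.2552) ≈ 1.6966 μM.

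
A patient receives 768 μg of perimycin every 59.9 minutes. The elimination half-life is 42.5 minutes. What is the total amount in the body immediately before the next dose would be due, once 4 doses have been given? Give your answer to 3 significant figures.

The 4 doses were given 239.6, 179.7, 119.8, 59.9 minutes ago.
Total = 768·(1/2)^(239.6/42.5) + 768·(1/2)^(179.7/42.5) + 768·(1/2)^(119.8/42.5) + 768·(1/2)^(59.9/42.5)
      = 15.426 + 40.977 + 108.85 + 289.13 ≈ 454.37 μg.

454 μg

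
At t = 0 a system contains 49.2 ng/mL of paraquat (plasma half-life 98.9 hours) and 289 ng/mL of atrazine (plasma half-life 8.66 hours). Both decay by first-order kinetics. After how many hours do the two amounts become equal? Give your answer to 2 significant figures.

24 hours

Set 49.2·(1/2)^(t/98.9) = 289·(1/2)^(t/8.66).
Taking log₂: log₂(49.2/289) = t·(1/98.9 − 1/8.66).
log₂(0.17024) = -2.5543; 1/98.9 − 1/8.66 = -0.10536.
t = -2.5543 / -0.10536 ≈ 24.243 hours.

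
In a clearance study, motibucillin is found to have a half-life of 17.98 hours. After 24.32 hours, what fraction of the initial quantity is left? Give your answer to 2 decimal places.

n = 24.32/17.98 ≈ 1.3526 half-lives.
Fraction remaining = (1/2)^1.3526 ≈ 0.39158.

0.39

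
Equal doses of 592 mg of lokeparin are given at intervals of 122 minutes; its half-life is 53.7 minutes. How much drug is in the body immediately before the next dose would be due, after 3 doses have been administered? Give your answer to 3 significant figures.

The 3 doses were given 366, 244, 122 minutes ago.
Total = 592·(1/2)^(366/53.7) + 592·(1/2)^(244/53.7) + 592·(1/2)^(122/53.7)
      = 5.2554 + 25.381 + 122.58 ≈ 153.22 mg.

153 mg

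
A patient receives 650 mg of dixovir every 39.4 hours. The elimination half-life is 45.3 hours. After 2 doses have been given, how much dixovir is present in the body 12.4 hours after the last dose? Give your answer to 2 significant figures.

830 mg

The 2 doses were given 51.8, 12.4 hours ago.
Total = 650·(1/2)^(51.8/45.3) + 650·(1/2)^(12.4/45.3)
      = 294.23 + 537.67 ≈ 831.9 mg.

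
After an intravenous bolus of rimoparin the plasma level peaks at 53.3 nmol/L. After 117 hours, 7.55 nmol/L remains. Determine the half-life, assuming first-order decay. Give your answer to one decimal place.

41.5 hours

A/A₀ = 7.55/53.3 ≈ 0.14165.
n = log₂(7.0596) ≈ 2.8196 half-lives elapsed in 117 hours.
t½ = 117/2.8196 ≈ 41.495 hours.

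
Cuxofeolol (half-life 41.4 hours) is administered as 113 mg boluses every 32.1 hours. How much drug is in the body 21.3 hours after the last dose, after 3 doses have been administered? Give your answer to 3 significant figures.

152 mg

The 3 doses were given 85.5, 53.4, 21.3 hours ago.
Total = 113·(1/2)^(85.5/41.4) + 113·(1/2)^(53.4/41.4) + 113·(1/2)^(21.3/41.4)
      = 27.001 + 46.216 + 79.104 ≈ 152.32 mg.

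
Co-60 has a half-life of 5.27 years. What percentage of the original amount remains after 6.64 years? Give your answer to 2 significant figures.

n = 6.64/5.27 ≈ 1.26 half-lives.
Fraction remaining = (1/2)^1.26 ≈ 0.41755, i.e. 41.755%.

42%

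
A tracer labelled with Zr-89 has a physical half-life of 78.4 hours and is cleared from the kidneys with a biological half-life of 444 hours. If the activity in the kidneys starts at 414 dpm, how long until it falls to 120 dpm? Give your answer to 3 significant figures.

1/t_eff = 1/t_phys + 1/t_biol = 1/78.4 + 1/444 = 0.015007 per hour.
t_eff = 78.4 × 444 / (78.4 + 444) ≈ 66.634 hours.
n = log₂(414/120) ≈ 1.7866; t = 1.7866 × 66.634 ≈ 119.05 hours.

119 hours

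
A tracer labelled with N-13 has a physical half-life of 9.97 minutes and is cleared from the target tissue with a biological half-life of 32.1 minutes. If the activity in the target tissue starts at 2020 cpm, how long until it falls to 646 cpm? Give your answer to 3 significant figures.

12.5 minutes

1/t_eff = 1/t_phys + 1/t_biol = 1/9.97 + 1/32.1 = 0.13145 per minute.
t_eff = 9.97 × 32.1 / (9.97 + 32.1) ≈ 7.6072 minutes.
n = log₂(2020/646) ≈ 1.6447; t = 1.6447 × 7.6072 ≈ 12.512 minutes.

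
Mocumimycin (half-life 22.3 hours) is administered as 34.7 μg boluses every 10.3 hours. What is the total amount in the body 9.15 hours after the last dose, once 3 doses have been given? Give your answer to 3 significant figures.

58.8 μg

The 3 doses were given 29.75, 19.45, 9.15 hours ago.
Total = 34.7·(1/2)^(29.75/22.3) + 34.7·(1/2)^(19.45/22.3) + 34.7·(1/2)^(9.15/22.3)
      = 13.764 + 18.957 + 26.11 ≈ 58.831 μg.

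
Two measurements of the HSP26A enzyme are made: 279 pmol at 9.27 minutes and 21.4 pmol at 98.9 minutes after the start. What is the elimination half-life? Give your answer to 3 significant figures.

24.2 minutes

Over Δt = 98.9 − 9.27 = 89.63 minutes, the level fell by a factor of 279/21.4 ≈ 13.037.
n = log₂(13.037) ≈ 3.7046 half-lives, so t½ = 89.63/3.7046 ≈ 24.194 minutes.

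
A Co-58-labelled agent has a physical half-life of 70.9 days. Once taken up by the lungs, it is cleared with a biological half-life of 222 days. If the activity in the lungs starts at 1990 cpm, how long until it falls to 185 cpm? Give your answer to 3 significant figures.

1/t_eff = 1/t_phys + 1/t_biol = 1/70.9 + 1/222 = 0.018609 per day.
t_eff = 70.9 × 222 / (70.9 + 222) ≈ 53.738 days.
n = log₂(1990/185) ≈ 3.4272; t = 3.4272 × 53.738 ≈ 184.17 days.

184 days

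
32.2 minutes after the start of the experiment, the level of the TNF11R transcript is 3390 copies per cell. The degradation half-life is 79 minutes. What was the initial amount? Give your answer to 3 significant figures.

4500 copies per cell

Number of half-lives elapsed: n = 32.2/79 ≈ 0.40759.
A₀ = A × 2^n = 3390 × 2^0.40759 = 3390 × 1.3265 ≈ 4496.7 copies per cell.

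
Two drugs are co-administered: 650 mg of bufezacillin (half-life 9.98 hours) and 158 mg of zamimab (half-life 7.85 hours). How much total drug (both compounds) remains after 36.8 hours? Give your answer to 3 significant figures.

bufezacillin: 650 × (1/2)^(36.8/9.98) = 650 × (1/2)^3.6874 ≈ 50.455 mg.
zamimab: 158 × (1/2)^(36.8/7.85) = 158 × (1/2)^4.6879 ≈ 6.13 mg.
Total = 50.455 + 6.13 ≈ 56.585 mg.

56.6 mg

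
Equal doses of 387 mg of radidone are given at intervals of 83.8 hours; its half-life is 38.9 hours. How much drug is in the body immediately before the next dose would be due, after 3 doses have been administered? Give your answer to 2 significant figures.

The 3 doses were given 251.4, 167.6, 83.8 hours ago.
Total = 387·(1/2)^(251.4/38.9) + 387·(1/2)^(167.6/38.9) + 387·(1/2)^(83.8/38.9)
      = 4.3877 + 19.531 + 86.94 ≈ 110.86 mg.

110 mg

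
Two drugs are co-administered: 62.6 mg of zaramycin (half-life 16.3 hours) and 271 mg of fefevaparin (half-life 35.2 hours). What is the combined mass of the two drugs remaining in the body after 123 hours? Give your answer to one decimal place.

24.4 mg

zaramycin: 62.6 × (1/2)^(123/16.3) = 62.6 × (1/2)^7.546 ≈ 0.33496 mg.
fefevaparin: 271 × (1/2)^(123/35.2) = 271 × (1/2)^3.4943 ≈ 24.048 mg.
Total = 0.33496 + 24.048 ≈ 24.383 mg.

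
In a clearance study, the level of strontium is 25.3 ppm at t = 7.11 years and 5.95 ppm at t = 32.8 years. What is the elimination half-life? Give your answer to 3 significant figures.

12.3 years

Over Δt = 32.8 − 7.11 = 25.69 years, the level fell by a factor of 25.3/5.95 ≈ 4.2521.
n = log₂(4.2521) ≈ 2.0882 half-lives, so t½ = 25.69/2.0882 ≈ 12.303 years.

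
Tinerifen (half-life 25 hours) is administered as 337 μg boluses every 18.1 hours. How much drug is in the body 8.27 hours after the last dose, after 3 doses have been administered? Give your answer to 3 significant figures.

The 3 doses were given 44.47, 26.37, 8.27 hours ago.
Total = 337·(1/2)^(44.47/25) + 337·(1/2)^(26.37/25) + 337·(1/2)^(8.27/25)
      = 98.21 + 162.22 + 267.95 ≈ 528.38 μg.

528 μg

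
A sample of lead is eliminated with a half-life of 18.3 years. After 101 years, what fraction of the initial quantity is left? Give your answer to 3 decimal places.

0.022

n = 101/18.3 ≈ 5.5191 half-lives.
Fraction remaining = (1/2)^5.5191 ≈ 0.021806.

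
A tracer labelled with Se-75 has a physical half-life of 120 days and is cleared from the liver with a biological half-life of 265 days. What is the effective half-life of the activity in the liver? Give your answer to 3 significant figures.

1/t_eff = 1/t_phys + 1/t_biol = 1/120 + 1/265 = 0.012107 per day.
t_eff = 120 × 265 / (120 + 265) ≈ 82.597 days.

82.6 days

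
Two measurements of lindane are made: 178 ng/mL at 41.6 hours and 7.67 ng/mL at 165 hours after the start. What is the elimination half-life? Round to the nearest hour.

Over Δt = 165 − 41.6 = 123.4 hours, the level fell by a factor of 178/7.67 ≈ 23.207.
n = log₂(23.207) ≈ 4.5365 half-lives, so t½ = 123.4/4.5365 ≈ 27.202 hours.

27 hours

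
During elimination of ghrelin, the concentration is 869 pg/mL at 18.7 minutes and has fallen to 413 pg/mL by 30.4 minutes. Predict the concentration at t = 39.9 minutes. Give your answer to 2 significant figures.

230 pg/mL

Over Δt = 30.4 − 18.7 = 11.7 minutes, the level fell by a factor of 869/413 ≈ 2.1041.
n = log₂(2.1041) ≈ 1.0732 half-lives, so t½ = 11.7/1.0732 ≈ 10.902 minutes.
From t = 30.4 to t = 39.9: 413 × (1/2)^((39.9−30.4)/10.902) ≈ 225.75 pg/mL.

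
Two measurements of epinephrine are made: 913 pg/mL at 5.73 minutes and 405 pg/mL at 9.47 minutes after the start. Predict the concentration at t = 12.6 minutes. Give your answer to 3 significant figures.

205 pg/mL

Over Δt = 9.47 − 5.73 = 3.74 minutes, the level fell by a factor of 913/405 ≈ 2.2543.
n = log₂(2.2543) ≈ 1.1727 half-lives, so t½ = 3.74/1.1727 ≈ 3.1892 minutes.
From t = 9.47 to t = 12.6: 405 × (1/2)^((12.6−9.47)/3.1892) ≈ 205.12 pg/mL.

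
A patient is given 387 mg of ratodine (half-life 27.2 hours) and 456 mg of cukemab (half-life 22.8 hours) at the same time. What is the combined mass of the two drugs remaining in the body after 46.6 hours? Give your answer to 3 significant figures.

ratodine: 387 × (1/2)^(46.6/27.2) = 387 × (1/2)^1.7132 ≈ 118.03 mg.
cukemab: 456 × (1/2)^(46.6/22.8) = 456 × (1/2)^2.0439 ≈ 110.59 mg.
Total = 118.03 + 110.59 ≈ 228.61 mg.

229 mg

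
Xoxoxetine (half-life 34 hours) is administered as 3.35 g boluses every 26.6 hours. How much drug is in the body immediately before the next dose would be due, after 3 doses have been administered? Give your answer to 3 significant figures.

3.74 g

The 3 doses were given 79.8, 53.2, 26.6 hours ago.
Total = 3.35·(1/2)^(79.8/34) + 3.35·(1/2)^(53.2/34) + 3.35·(1/2)^(26.6/34)
      = 0.65843 + 1.1325 + 1.9477 ≈ 3.7386 g.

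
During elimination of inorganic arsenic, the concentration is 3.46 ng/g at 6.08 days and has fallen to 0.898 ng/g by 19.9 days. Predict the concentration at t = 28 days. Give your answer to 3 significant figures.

Over Δt = 19.9 − 6.08 = 13.82 days, the level fell by a factor of 3.46/0.898 ≈ 3.853.
n = log₂(3.853) ≈ 1.946 half-lives, so t½ = 13.82/1.946 ≈ 7.1018 days.
From t = 19.9 to t = 28: 0.898 × (1/2)^((28−19.9)/7.1018) ≈ 0.40732 ng/g.

0.407 ng/g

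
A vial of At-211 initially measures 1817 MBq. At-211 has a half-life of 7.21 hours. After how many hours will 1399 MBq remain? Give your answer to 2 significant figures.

Fraction remaining = 1399/1817 ≈ 0.76995.
n = log₂(1817/1399) = ln(1.2988)/ln 2 ≈ 0.37716 half-lives.
t = n × t½ = 0.37716 × 7.21 ≈ 2.7193 hours.

2.7 hours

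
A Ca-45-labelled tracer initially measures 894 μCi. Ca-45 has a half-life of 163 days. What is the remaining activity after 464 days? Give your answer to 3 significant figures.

Number of half-lives: n = 464/163 ≈ 2.8466.
Remaining = 894 × (1/2)^2.8466 = 894 × 0.13902 ≈ 124.28 μCi.

124 μCi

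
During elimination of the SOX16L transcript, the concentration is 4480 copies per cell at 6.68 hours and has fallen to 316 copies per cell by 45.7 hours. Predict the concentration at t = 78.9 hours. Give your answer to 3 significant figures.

Over Δt = 45.7 − 6.68 = 39.02 hours, the level fell by a factor of 4480/316 ≈ 14.177.
n = log₂(14.177) ≈ 3.8255 half-lives, so t½ = 39.02/3.8255 ≈ 10.2 hours.
From t = 45.7 to t = 78.9: 316 × (1/2)^((78.9−45.7)/10.2) ≈ 33.103 copies per cell.

33.1 copies per cell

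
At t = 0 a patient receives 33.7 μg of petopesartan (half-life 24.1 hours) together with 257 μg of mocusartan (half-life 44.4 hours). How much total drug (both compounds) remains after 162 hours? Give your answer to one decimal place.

20.8 μg

petopesartan: 33.7 × (1/2)^(162/24.1) = 33.7 × (1/2)^6.722 ≈ 0.31923 μg.
mocusartan: 257 × (1/2)^(162/44.4) = 257 × (1/2)^3.6486 ≈ 20.492 μg.
Total = 0.31923 + 20.492 ≈ 20.811 μg.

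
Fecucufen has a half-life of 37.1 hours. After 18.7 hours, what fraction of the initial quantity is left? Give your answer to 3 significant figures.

n = 18.7/37.1 ≈ 0.50404 half-lives.
Fraction remaining = (1/2)^0.50404 ≈ 0.70513.

0.705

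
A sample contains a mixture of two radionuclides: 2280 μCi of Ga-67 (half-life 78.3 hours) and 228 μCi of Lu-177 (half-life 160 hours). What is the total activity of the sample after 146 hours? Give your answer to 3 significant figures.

747 μCi

Ga-67: 2280 × (1/2)^(146/78.3) = 2280 × (1/2)^1.8646 ≈ 626.08 μCi.
Lu-177: 228 × (1/2)^(146/160) = 228 × (1/2)^0.9125 ≈ 121.13 μCi.
Total = 626.08 + 121.13 ≈ 747.2 μCi.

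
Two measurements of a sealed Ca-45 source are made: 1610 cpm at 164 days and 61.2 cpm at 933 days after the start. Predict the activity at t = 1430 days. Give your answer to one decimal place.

7.4 cpm

Over Δt = 933 − 164 = 769 days, the level fell by a factor of 1610/61.2 ≈ 26.307.
n = log₂(26.307) ≈ 4.7174 half-lives, so t½ = 769/4.7174 ≈ 163.01 days.
From t = 933 to t = 1430: 61.2 × (1/2)^((1430−933)/163.01) ≈ 7.3955 cpm.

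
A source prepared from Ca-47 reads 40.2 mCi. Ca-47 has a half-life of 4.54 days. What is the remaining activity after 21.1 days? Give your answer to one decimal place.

1.6 mCi

Number of half-lives: n = 21.1/4.54 ≈ 4.6476.
Remaining = 40.2 × (1/2)^4.6476 = 40.2 × 0.039897 ≈ 1.6039 mCi.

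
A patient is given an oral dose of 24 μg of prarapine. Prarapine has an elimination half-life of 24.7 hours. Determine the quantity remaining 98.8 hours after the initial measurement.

Elapsed time is 4 half-lives (98.8/24.7).
Each half-life halves the amount: 24 × (1/2)^4 = 24/16 = 1.5 μg.

1.5 μg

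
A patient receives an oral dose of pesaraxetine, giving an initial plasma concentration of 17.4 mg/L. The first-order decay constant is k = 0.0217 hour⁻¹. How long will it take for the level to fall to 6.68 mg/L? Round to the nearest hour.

t½ = ln 2 / k = 0.69315 / 0.0217 ≈ 31.942 hours.
Fraction remaining = 6.68/17.4 ≈ 0.38391.
n = log₂(17.4/6.68) = ln(2.6048)/ln 2 ≈ 1.3812 half-lives.
t = n × t½ = 1.3812 × 31.942 ≈ 44.118 hours.

44 hours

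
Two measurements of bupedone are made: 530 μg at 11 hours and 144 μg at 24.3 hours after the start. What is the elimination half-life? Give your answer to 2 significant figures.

Over Δt = 24.3 − 11 = 13.3 hours, the level fell by a factor of 530/144 ≈ 3.6806.
n = log₂(3.6806) ≈ 1.8799 half-lives, so t½ = 13.3/1.8799 ≈ 7.0748 hours.

7.1 hours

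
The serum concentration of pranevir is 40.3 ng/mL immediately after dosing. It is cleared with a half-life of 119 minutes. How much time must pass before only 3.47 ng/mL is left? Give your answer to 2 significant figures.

Fraction remaining = 3.47/40.3 ≈ 0.086104.
n = log₂(40.3/3.47) = ln(11.614)/ln 2 ≈ 3.5378 half-lives.
t = n × t½ = 3.5378 × 119 ≈ 420.99 minutes.

420 minutes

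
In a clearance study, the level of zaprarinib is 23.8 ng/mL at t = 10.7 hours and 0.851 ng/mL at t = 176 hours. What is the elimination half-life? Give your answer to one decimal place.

34.4 hours

Over Δt = 176 − 10.7 = 165.3 hours, the level fell by a factor of 23.8/0.851 ≈ 27.967.
n = log₂(27.967) ≈ 4.8057 half-lives, so t½ = 165.3/4.8057 ≈ 34.397 hours.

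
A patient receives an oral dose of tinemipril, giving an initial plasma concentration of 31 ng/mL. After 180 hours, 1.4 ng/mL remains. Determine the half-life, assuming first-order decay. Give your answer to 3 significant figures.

40.3 hours

A/A₀ = 1.4/31 ≈ 0.045161.
n = log₂(22.143) ≈ 4.4688 half-lives elapsed in 180 hours.
t½ = 180/4.4688 ≈ 40.28 hours.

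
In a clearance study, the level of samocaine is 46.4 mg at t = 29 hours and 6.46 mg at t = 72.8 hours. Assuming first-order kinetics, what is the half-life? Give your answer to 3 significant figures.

15.4 hours

Over Δt = 72.8 − 29 = 43.8 hours, the level fell by a factor of 46.4/6.46 ≈ 7.1827.
n = log₂(7.1827) ≈ 2.8445 half-lives, so t½ = 43.8/2.8445 ≈ 15.398 hours.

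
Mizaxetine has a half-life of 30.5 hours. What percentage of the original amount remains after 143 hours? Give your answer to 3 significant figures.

3.88%

n = 143/30.5 ≈ 4.6885 half-lives.
Fraction remaining = (1/2)^4.6885 ≈ 0.038781, i.e. 3.8781%.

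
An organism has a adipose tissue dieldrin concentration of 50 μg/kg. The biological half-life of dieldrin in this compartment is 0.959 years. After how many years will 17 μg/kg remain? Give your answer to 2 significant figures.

Fraction remaining = 17/50 ≈ 0.34.
n = log₂(50/17) = ln(2.9412)/ln 2 ≈ 1.5564 half-lives.
t = n × t½ = 1.5564 × 0.959 ≈ 1.4926 years.

1.5 years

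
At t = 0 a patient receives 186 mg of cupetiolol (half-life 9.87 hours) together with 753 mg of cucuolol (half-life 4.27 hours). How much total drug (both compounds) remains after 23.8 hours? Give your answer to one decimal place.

cupetiolol: 186 × (1/2)^(23.8/9.87) = 186 × (1/2)^2.4113 ≈ 34.964 mg.
cucuolol: 753 × (1/2)^(23.8/4.27) = 753 × (1/2)^5.5738 ≈ 15.81 mg.
Total = 34.964 + 15.81 ≈ 50.774 mg.

50.8 mg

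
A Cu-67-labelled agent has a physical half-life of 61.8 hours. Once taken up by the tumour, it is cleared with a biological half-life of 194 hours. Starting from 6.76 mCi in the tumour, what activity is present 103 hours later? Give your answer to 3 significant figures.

1/t_eff = 1/t_phys + 1/t_biol = 1/61.8 + 1/194 = 0.021336 per hour.
t_eff = 61.8 × 194 / (61.8 + 194) ≈ 46.869 hours.
Remaining = 6.76 × (1/2)^(103/46.869) = 6.76 × (1/2)^2.1976 ≈ 1.4737 mCi.

1.47 mCi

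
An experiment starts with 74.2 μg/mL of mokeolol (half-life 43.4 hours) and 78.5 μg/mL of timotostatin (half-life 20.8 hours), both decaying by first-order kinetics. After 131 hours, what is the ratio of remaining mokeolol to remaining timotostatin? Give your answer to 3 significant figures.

9.18

mokeolol: 74.2 × (1/2)^(131/43.4) = 74.2 × (1/2)^3.0184 ≈ 9.1572 μg/mL.
timotostatin: 78.5 × (1/2)^(131/20.8) = 78.5 × (1/2)^6.2981 ≈ 0.99761 μg/mL.
Ratio ≈ 9.1572 / 0.99761 ≈ 9.1792.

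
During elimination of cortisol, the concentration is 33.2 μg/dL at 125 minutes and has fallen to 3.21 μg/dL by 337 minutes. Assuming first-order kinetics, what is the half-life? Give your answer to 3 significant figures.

62.9 minutes

Over Δt = 337 − 125 = 212 minutes, the level fell by a factor of 33.2/3.21 ≈ 10.343.
n = log₂(10.343) ≈ 3.3705 half-lives, so t½ = 212/3.3705 ≈ 62.898 minutes.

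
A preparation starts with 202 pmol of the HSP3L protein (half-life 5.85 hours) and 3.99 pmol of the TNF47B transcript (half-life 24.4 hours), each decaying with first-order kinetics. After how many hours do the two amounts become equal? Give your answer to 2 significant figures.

Set 202·(1/2)^(t/5.85) = 3.99·(1/2)^(t/24.4).
Taking log₂: log₂(202/3.99) = t·(1/5.85 − 1/24.4).
log₂(50.627) = 5.6618; 1/5.85 − 1/24.4 = 0.12996.
t = 5.6618 / 0.12996 ≈ 43.567 hours.

44 hours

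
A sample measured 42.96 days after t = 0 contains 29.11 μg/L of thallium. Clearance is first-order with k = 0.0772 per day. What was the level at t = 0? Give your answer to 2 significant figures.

800 μg/L

t½ = ln 2 / k = 0.69315 / 0.0772 ≈ 8.9786 days.
Number of half-lives elapsed: n = 42.96/8.9786 ≈ 4.7847.
A₀ = A × 2^n = 29.11 × 2^4.7847 = 29.11 × 27.564 ≈ 802.39 μg/L.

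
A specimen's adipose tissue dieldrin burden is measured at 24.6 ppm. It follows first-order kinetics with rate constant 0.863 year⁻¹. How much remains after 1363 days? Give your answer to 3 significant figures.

0.980 ppm

t½ = ln 2 / λ = 0.69315 / 0.863 ≈ 0.80318 years.
Convert the elapsed time: 1363 days = 3.73425 years.
Number of half-lives: n = 3.73425/0.80318 ≈ 4.6493.
Remaining = 24.6 × (1/2)^4.6493 = 24.6 × 0.039849 ≈ 0.98029 ppm.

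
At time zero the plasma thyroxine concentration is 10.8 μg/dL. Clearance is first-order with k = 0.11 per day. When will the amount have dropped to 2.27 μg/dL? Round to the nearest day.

14 days

t½ = ln 2 / k = 0.69315 / 0.11 ≈ 6.3013 days.
Fraction remaining = 2.27/10.8 ≈ 0.21019.
n = log₂(10.8/2.27) = ln(4.7577)/ln 2 ≈ 2.2503 half-lives.
t = n × t½ = 2.2503 × 6.3013 ≈ 14.18 days.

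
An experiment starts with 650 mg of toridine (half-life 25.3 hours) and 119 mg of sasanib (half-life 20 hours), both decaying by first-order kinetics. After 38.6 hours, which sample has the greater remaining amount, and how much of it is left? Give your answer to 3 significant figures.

toridine: 650 × (1/2)^1.5257 ≈ 225.75 mg.
sasanib: 119 × (1/2)^1.93 ≈ 31.229 mg.
Toridine has more remaining, at ≈ 225.75 mg.

toridine, 226 mg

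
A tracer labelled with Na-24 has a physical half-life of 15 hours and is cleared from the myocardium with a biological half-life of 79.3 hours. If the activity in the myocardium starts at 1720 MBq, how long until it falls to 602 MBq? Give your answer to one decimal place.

1/t_eff = 1/t_phys + 1/t_biol = 1/15 + 1/79.3 = 0.079277 per hour.
t_eff = 15 × 79.3 / (15 + 79.3) ≈ 12.614 hours.
n = log₂(1720/602) ≈ 1.5146; t = 1.5146 × 12.614 ≈ 19.105 hours.

19.1 hours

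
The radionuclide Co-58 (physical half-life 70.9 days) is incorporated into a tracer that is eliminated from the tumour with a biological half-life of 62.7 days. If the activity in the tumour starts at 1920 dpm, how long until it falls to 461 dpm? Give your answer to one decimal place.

1/t_eff = 1/t_phys + 1/t_biol = 1/70.9 + 1/62.7 = 0.030053 per day.
t_eff = 70.9 × 62.7 / (70.9 + 62.7) ≈ 33.274 days.
n = log₂(1920/461) ≈ 2.0583; t = 2.0583 × 33.274 ≈ 68.487 days.

68.5 days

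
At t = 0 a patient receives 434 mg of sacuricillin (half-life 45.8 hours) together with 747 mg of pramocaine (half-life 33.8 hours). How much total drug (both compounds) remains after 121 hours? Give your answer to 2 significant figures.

sacuricillin: 434 × (1/2)^(121/45.8) = 434 × (1/2)^2.6419 ≈ 69.533 mg.
pramocaine: 747 × (1/2)^(121/33.8) = 747 × (1/2)^3.5799 ≈ 62.47 mg.
Total = 69.533 + 62.47 ≈ 132 mg.

130 mg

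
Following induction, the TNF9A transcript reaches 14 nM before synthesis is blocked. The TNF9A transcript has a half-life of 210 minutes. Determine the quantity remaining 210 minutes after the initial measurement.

Elapsed time is 1 half-life (210/210).
Each half-life halves the amount: 14 × (1/2)^1 = 14/2 = 7 nM.

7 nM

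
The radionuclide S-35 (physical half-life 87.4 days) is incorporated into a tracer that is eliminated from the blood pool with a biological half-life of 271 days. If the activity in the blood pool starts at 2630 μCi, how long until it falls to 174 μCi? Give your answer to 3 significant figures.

1/t_eff = 1/t_phys + 1/t_biol = 1/87.4 + 1/271 = 0.015132 per day.
t_eff = 87.4 × 271 / (87.4 + 271) ≈ 66.086 days.
n = log₂(2630/174) ≈ 3.9179; t = 3.9179 × 66.086 ≈ 258.92 days.

259 days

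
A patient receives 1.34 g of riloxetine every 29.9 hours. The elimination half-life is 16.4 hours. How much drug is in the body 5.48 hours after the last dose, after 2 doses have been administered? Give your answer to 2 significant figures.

The 2 doses were given 35.38, 5.48 hours ago.
Total = 1.34·(1/2)^(35.38/16.4) + 1.34·(1/2)^(5.48/16.4)
      = 0.30039 + 1.063 ≈ 1.3634 g.

1.4 g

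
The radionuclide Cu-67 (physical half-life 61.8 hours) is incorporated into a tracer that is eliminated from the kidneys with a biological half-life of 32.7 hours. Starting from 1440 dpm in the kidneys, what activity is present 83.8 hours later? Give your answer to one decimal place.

95.2 dpm

1/t_eff = 1/t_phys + 1/t_biol = 1/61.8 + 1/32.7 = 0.046762 per hour.
t_eff = 61.8 × 32.7 / (61.8 + 32.7) ≈ 21.385 hours.
Remaining = 1440 × (1/2)^(83.8/21.385) = 1440 × (1/2)^3.9187 ≈ 95.219 dpm.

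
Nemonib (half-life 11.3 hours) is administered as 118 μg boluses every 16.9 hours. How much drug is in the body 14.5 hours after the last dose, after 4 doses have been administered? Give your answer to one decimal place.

The 4 doses were given 65.2, 48.3, 31.4, 14.5 hours ago.
Total = 118·(1/2)^(65.2/11.3) + 118·(1/2)^(48.3/11.3) + 118·(1/2)^(31.4/11.3) + 118·(1/2)^(14.5/11.3)
      = 2.1625 + 6.0979 + 17.195 + 48.485 ≈ 73.94 μg.

73.9 μg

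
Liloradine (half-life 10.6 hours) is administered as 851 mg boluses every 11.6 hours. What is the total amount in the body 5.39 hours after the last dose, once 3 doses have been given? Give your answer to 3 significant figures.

1010 mg

The 3 doses were given 28.59, 16.99, 5.39 hours ago.
Total = 851·(1/2)^(28.59/10.6) + 851·(1/2)^(16.99/10.6) + 851·(1/2)^(5.39/10.6)
      = 131.22 + 280.18 + 598.22 ≈ 1009.6 mg.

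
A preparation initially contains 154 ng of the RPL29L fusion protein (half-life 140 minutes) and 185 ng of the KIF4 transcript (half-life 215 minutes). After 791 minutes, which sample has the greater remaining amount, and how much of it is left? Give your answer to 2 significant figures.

KIF4 transcript, 14 ng

RPL29L fusion protein: 154 × (1/2)^5.65 ≈ 3.0669 ng.
KIF4 transcript: 185 × (1/2)^3.6791 ≈ 14.443 ng.
KIF4 transcript has more remaining, at ≈ 14.443 ng.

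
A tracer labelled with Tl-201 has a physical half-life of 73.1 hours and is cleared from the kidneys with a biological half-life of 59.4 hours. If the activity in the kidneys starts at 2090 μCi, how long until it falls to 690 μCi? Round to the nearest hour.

1/t_eff = 1/t_phys + 1/t_biol = 1/73.1 + 1/59.4 = 0.030515 per hour.
t_eff = 73.1 × 59.4 / (73.1 + 59.4) ≈ 32.771 hours.
n = log₂(2090/690) ≈ 1.5988; t = 1.5988 × 32.771 ≈ 52.395 hours.

52 hours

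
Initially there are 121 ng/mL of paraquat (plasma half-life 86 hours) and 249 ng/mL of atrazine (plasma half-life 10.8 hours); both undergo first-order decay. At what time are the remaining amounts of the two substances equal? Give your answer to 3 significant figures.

Set 121·(1/2)^(t/86) = 249·(1/2)^(t/10.8).
Taking log₂: log₂(121/249) = t·(1/86 − 1/10.8).
log₂(0.48594) = -1.0411; 1/86 − 1/10.8 = -0.080965.
t = -1.0411 / -0.080965 ≈ 12.859 hours.

12.9 hours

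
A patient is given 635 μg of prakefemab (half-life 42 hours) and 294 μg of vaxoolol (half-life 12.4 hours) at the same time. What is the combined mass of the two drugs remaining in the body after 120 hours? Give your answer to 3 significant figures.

88.0 μg

prakefemab: 635 × (1/2)^(120/42) = 635 × (1/2)^2.8571 ≈ 87.637 μg.
vaxoolol: 294 × (1/2)^(120/12.4) = 294 × (1/2)^9.6774 ≈ 0.35905 μg.
Total = 87.637 + 0.35905 ≈ 87.996 μg.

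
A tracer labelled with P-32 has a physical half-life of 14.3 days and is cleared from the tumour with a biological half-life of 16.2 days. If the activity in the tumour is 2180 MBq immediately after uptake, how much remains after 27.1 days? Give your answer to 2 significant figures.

1/t_eff = 1/t_phys + 1/t_biol = 1/14.3 + 1/16.2 = 0.13166 per day.
t_eff = 14.3 × 16.2 / (14.3 + 16.2) ≈ 7.5954 days.
Remaining = 2180 × (1/2)^(27.1/7.5954) = 2180 × (1/2)^3.5679 ≈ 183.82 MBq.

180 MBq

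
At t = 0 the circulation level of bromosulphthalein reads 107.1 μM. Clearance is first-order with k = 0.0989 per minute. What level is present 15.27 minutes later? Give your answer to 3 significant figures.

t½ = ln 2 / k = 0.69315 / 0.0989 ≈ 7.0086 minutes.
Number of half-lives: n = 15.27/7.0086 ≈ 2.1788.
Remaining = 107.1 × (1/2)^2.1788 = 107.1 × 0.22087 ≈ 23.655 μM.

23.7 μM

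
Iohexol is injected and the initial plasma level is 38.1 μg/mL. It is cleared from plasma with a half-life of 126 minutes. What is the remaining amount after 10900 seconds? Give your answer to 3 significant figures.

Convert the elapsed time: 10900 seconds = 181.667 minutes.
Number of half-lives: n = 181.667/126 ≈ 1.4418.
Remaining = 38.1 × (1/2)^1.4418 = 38.1 × 0.36811 ≈ 14.025 μg/mL.

14.0 μg/mL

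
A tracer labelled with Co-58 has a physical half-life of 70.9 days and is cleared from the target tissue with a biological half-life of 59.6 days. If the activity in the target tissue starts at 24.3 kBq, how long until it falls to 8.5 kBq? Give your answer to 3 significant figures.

1/t_eff = 1/t_phys + 1/t_biol = 1/70.9 + 1/59.6 = 0.030883 per day.
t_eff = 70.9 × 59.6 / (70.9 + 59.6) ≈ 32.38 days.
n = log₂(24.3/8.5) ≈ 1.5154; t = 1.5154 × 32.38 ≈ 49.07 days.

49.1 days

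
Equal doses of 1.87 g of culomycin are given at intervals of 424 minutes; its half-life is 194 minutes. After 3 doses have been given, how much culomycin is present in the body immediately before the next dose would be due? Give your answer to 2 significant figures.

The 3 doses were given 1272, 848, 424 minutes ago.
Total = 1.87·(1/2)^(1272/194) + 1.87·(1/2)^(848/194) + 1.87·(1/2)^(424/194)
      = 0.019865 + 0.090365 + 0.41107 ≈ 0.5213 g.

0.52 g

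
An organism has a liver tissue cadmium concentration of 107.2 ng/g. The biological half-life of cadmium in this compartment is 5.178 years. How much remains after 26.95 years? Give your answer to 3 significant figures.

Number of half-lives: n = 26.95/5.178 ≈ 5.2047.
Remaining = 107.2 × (1/2)^5.2047 = 107.2 × 0.027116 ≈ 2.9068 ng/g.

2.91 ng/g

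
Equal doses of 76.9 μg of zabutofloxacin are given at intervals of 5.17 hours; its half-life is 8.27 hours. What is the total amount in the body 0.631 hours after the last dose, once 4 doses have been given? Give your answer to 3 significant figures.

171 μg

The 4 doses were given 16.141, 10.971, 5.801, 0.631 hours ago.
Total = 76.9·(1/2)^(16.141/8.27) + 76.9·(1/2)^(10.971/8.27) + 76.9·(1/2)^(5.801/8.27) + 76.9·(1/2)^(0.631/8.27)
      = 19.879 + 30.661 + 47.29 + 72.939 ≈ 170.77 μg.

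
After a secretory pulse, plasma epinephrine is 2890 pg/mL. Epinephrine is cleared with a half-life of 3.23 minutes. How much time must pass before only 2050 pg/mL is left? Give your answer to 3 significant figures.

Fraction remaining = 2050/2890 ≈ 0.70934.
n = log₂(2890/2050) = ln(1.4098)/ln 2 ≈ 0.49545 half-lives.
t = n × t½ = 0.49545 × 3.23 ≈ 1.6003 minutes.

1.60 minutes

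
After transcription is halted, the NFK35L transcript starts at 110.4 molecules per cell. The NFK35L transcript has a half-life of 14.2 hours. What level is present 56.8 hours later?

Elapsed time is 4 half-lives (56.8/14.2).
Each half-life halves the amount: 110.4 × (1/2)^4 = 110.4/16 = 6.9 molecules per cell.

6.9 molecules per cell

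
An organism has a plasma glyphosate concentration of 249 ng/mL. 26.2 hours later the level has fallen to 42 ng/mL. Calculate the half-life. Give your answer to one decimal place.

A/A₀ = 42/249 ≈ 0.16867.
n = log₂(5.9286) ≈ 2.5677 half-lives elapsed in 26.2 hours.
t½ = 26.2/2.5677 ≈ 10.204 hours.

10.2 hours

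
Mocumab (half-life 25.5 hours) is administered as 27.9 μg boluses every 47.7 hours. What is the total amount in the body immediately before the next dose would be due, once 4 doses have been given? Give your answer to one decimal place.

The 4 doses were given 190.8, 143.1, 95.4, 47.7 hours ago.
Total = 27.9·(1/2)^(190.8/25.5) + 27.9·(1/2)^(143.1/25.5) + 27.9·(1/2)^(95.4/25.5) + 27.9·(1/2)^(47.7/25.5)
      = 0.15602 + 0.57055 + 2.0864 + 7.6296 ≈ 10.443 μg.

10.4 μg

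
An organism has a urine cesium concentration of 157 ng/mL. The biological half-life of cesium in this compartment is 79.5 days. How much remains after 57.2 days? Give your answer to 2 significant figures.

Number of half-lives: n = 57.2/79.5 ≈ 0.7195.
Remaining = 157 × (1/2)^0.7195 = 157 × 0.60731 ≈ 95.348 ng/mL.

95 ng/mL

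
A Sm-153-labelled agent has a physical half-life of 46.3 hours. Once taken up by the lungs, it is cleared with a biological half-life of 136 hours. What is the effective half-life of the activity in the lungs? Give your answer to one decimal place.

1/t_eff = 1/t_phys + 1/t_biol = 1/46.3 + 1/136 = 0.028951 per hour.
t_eff = 46.3 × 136 / (46.3 + 136) ≈ 34.541 hours.

34.5 hours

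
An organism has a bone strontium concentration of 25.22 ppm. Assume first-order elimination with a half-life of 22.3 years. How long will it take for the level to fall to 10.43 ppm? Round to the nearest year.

Fraction remaining = 10.43/25.22 ≈ 0.41356.
n = log₂(25.22/10.43) = ln(2.418)/ln 2 ≈ 1.2738 half-lives.
t = n × t½ = 1.2738 × 22.3 ≈ 28.406 years.

28 years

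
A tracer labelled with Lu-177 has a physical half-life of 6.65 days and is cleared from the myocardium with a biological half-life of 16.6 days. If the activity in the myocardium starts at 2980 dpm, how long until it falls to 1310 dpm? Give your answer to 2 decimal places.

1/t_eff = 1/t_phys + 1/t_biol = 1/6.65 + 1/16.6 = 0.21062 per day.
t_eff = 6.65 × 16.6 / (6.65 + 16.6) ≈ 4.748 days.
n = log₂(2980/1310) ≈ 1.1857; t = 1.1857 × 4.748 ≈ 5.6299 days.

5.63 days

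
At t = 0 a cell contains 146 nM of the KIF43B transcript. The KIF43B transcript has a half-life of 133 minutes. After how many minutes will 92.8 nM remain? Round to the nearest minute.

Fraction remaining = 92.8/146 ≈ 0.63562.
n = log₂(146/92.8) = ln(1.5733)/ln 2 ≈ 0.65377 half-lives.
t = n × t½ = 0.65377 × 133 ≈ 86.952 minutes.

87 minutes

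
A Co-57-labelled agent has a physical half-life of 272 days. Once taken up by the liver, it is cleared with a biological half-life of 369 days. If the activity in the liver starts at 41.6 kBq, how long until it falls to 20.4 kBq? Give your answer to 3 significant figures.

1/t_eff = 1/t_phys + 1/t_biol = 1/272 + 1/369 = 0.0063865 per day.
t_eff = 272 × 369 / (272 + 369) ≈ 156.58 days.
n = log₂(41.6/20.4) ≈ 1.028; t = 1.028 × 156.58 ≈ 160.97 days.

161 days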